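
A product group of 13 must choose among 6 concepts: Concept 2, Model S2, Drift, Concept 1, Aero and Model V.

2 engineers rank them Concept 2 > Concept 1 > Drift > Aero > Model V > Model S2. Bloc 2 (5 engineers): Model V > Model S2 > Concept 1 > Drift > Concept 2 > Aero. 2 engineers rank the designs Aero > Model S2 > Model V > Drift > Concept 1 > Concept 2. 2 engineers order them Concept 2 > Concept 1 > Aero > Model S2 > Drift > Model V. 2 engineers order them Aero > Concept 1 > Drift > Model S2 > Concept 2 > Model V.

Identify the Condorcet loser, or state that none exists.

none

Head-to-head results (13 engineers):
Concept 2 vs Model S2: Model S2 wins 9–4.
Concept 2 vs Drift: Drift wins 9–4.
Concept 2–Concept 1: Concept 1 9–4.
Concept 2 vs Aero: Concept 2, 9–4.
Concept 2 vs Model V: 2+2+2 = 6 for Concept 2, 7 for Model V — Model V by 7–6.
Model S2 vs Drift: 5+2+2 = 9 for Model S2, 4 for Drift — Model S2 by 9–4.
Model S2 vs Concept 1: 5+2 = 7 for Model S2, 6 for Concept 1 — Model S2 by 7–6.
Model S2 vs Aero: Model S2 preferred on 5 ballots; Aero wins 8–5.
Model S2–Model V: Model V 7–6.
Drift–Concept 1: Concept 1 11–2.
Drift vs Aero: Drift, 7–6.
Drift vs Model V: Drift is ranked higher on 2+2+2 = 6 ballots, Model V on 7. Model V wins 7–6.
Concept 1–Aero: Concept 1 9–4.
Concept 1 vs Model V: Concept 1 preferred on 2+2+2 = 6 ballots; Model V wins 7–6.
Aero vs Model V: 8 to 5, Aero.
Each design has at least one pairwise win (Concept 2 beats Aero; Model S2 beats Concept 2; Drift beats Concept 2; Concept 1 beats Concept 2; Aero beats Model S2; Model V beats Concept 2) — no Condorcet loser.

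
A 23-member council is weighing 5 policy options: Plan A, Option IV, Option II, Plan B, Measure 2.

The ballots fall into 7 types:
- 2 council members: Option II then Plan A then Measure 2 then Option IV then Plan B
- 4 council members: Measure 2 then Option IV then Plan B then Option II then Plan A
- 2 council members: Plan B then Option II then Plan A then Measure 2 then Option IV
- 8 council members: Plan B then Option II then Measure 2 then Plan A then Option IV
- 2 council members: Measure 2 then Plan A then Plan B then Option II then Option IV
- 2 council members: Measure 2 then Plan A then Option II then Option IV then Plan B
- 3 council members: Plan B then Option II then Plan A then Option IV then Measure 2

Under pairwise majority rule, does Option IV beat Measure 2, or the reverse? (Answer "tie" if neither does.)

Measure 2

Ballots ranking Option IV above Measure 2: 3.
Ballots ranking Measure 2 above Option IV: 23 − 3 = 20.
Measure 2 wins the head-to-head 20–3.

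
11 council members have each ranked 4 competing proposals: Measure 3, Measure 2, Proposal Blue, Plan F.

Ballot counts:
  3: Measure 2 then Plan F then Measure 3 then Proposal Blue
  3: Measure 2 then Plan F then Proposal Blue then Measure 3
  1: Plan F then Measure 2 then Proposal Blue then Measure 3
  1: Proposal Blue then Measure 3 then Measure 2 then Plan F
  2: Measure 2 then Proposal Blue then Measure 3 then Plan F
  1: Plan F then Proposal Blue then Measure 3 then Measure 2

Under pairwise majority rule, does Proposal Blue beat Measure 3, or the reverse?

Ballots ranking Proposal Blue above Measure 3: 3 + 1 + 1 + 2 + 1 = 8.
Ballots ranking Measure 3 above Proposal Blue: 11 − 8 = 3.
Proposal Blue wins the head-to-head 8–3.

Proposal Blue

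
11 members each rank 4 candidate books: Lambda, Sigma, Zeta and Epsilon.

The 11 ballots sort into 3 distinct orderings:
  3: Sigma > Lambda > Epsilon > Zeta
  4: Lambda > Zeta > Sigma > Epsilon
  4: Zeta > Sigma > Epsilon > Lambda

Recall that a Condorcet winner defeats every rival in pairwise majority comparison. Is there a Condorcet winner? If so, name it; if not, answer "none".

Pairwise majorities:
Lambda–Sigma: Sigma 7–4.
Lambda vs Zeta: Lambda, 7–4.
Lambda vs Epsilon: Lambda wins 7–4.
Sigma vs Zeta: Zeta, 8–3.
Sigma vs Epsilon: Sigma wins 11–0.
Zeta–Epsilon: Zeta 8–3.
No book is unbeaten: Lambda loses to Sigma; Sigma loses to Zeta; Zeta loses to Lambda; Epsilon loses to Lambda. In particular Lambda → Zeta → Sigma → Lambda is a majority cycle — no Condorcet winner exists.

none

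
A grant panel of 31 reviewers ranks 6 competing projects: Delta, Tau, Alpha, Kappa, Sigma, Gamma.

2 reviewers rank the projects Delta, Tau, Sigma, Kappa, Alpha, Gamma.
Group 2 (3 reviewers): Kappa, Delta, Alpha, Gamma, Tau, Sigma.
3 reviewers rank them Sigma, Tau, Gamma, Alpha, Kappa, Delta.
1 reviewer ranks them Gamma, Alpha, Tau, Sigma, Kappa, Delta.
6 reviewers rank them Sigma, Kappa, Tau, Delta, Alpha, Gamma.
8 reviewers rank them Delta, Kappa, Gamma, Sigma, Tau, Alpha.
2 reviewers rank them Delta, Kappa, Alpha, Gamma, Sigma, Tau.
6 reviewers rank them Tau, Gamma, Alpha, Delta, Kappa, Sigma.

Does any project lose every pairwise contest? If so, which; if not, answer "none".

Alpha

Pairwise majorities:
Delta vs Tau: Delta preferred on 2+3+8+2 = 15 ballots; Tau wins 16–15.
Delta vs Alpha: Delta wins 21–10.
Delta vs Kappa: 18 to 13, Delta.
Delta vs Sigma: Delta wins 21–10.
Delta vs Gamma: Delta wins 21–10.
Tau vs Alpha: 25 to 6, Tau.
Tau–Kappa: Kappa 19–12.
Tau vs Sigma: Sigma, 19–12.
Tau vs Gamma: Tau, 17–14.
Alpha vs Kappa: Alpha preferred on 3+1+6 = 10 ballots; Kappa wins 21–10.
Alpha vs Sigma: Sigma wins 19–12.
Alpha vs Gamma: Alpha preferred on 2+3+6+2 = 13 ballots; Gamma wins 18–13.
Kappa vs Sigma: Kappa wins 19–12.
Kappa vs Gamma: Kappa wins 21–10.
Sigma vs Gamma: 2+3+6 = 11 for Sigma, 20 for Gamma — Gamma by 20–11.
Alpha loses to every other project — it is the Condorcet loser.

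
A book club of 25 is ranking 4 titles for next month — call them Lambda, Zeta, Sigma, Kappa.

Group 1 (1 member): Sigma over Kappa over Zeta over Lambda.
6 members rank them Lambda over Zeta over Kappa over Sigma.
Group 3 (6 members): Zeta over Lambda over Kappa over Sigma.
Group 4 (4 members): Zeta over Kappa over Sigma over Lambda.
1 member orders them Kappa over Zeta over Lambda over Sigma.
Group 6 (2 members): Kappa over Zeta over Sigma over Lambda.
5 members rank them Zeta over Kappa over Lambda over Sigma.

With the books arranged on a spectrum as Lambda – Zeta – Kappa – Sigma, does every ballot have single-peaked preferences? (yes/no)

yes

Axis positions: Lambda=1, Zeta=2, Kappa=3, Sigma=4.
Group 1 (peak Sigma at position 4): ranking walks positions 4-3-2-1, expanding outward from the peak — single-peaked.
Group 2 (peak Lambda at position 1): ranking walks positions 1-2-3-4, expanding outward from the peak — single-peaked.
Group 3 (peak Zeta at position 2): ranking walks positions 2-1-3-4, expanding outward from the peak — single-peaked.
Group 4 (peak Zeta at position 2): ranking walks positions 2-3-4-1, expanding outward from the peak — single-peaked.
Group 5 (peak Kappa at position 3): ranking walks positions 3-2-1-4, expanding outward from the peak — single-peaked.
Group 6 (peak Kappa at position 3): ranking walks positions 3-2-4-1, expanding outward from the peak — single-peaked.
Group 7 (peak Zeta at position 2): ranking walks positions 2-3-1-4, expanding outward from the peak — single-peaked.
Every ranking is single-peaked on this axis.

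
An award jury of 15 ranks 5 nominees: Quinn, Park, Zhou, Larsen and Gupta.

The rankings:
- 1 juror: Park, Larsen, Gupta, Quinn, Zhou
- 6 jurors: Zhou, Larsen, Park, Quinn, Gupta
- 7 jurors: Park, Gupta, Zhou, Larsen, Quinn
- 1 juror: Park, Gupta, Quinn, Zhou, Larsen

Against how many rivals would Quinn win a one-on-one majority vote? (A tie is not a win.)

0

Quinn against each rival (15 jurors):
Quinn–Park: Park 15–0.
Quinn vs Zhou: Zhou, 13–2.
Quinn vs Larsen: Quinn is ranked higher on 1 ballot, Larsen on 14. Larsen wins 14–1.
Quinn vs Gupta: Quinn preferred on 6 ballots; Gupta wins 9–6.
Quinn beats no one; loses to Park, Zhou, Larsen, Gupta — 0 pairwise wins.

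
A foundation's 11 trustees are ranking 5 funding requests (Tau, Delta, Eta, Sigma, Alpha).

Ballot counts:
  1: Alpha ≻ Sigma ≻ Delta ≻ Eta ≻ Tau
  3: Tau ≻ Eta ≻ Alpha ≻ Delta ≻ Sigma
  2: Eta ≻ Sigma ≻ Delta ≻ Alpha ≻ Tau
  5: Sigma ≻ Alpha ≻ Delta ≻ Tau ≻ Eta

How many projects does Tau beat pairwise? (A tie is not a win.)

Tau against each rival (11 reviewers):
Tau vs Delta: Delta, 8–3.
Tau–Eta: Tau 8–3.
Tau–Sigma: Sigma 8–3.
Tau–Alpha: Alpha 8–3.
Tau beats Eta; loses to Delta, Sigma, Alpha — 1 pairwise win.

1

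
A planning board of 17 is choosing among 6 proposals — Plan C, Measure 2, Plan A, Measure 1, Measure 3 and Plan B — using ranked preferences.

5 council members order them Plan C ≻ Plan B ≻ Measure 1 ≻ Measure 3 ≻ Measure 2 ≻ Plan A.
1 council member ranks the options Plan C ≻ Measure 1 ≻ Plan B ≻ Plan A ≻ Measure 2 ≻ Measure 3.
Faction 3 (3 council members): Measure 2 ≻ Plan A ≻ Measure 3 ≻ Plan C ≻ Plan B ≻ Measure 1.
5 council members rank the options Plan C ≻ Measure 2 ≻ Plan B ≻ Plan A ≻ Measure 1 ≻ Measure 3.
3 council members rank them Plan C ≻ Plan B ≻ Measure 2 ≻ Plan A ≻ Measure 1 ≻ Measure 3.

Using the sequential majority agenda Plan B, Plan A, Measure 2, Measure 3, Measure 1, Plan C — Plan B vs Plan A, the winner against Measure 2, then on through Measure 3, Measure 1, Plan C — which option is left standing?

Plan C

Round 1: Plan B vs Plan A — 14–3, Plan B advances.
Round 2: Plan B vs Measure 2 — 9–8, Plan B advances.
Round 3: Plan B vs Measure 3 — 14–3, Plan B advances.
Round 4: Plan B vs Measure 1 — 16–1, Plan B advances.
Round 5: Plan B vs Plan C — 0–17, Plan C advances.
Plan C survives the agenda.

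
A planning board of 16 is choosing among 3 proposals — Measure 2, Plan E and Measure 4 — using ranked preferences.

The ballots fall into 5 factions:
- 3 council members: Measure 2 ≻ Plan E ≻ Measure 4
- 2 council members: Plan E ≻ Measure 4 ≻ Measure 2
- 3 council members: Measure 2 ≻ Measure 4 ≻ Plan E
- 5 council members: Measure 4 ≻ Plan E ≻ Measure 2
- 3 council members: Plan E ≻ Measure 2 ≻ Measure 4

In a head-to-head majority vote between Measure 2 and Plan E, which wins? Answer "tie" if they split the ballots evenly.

Plan E

Ballots ranking Measure 2 above Plan E: 3 + 3 = 6.
Ballots ranking Plan E above Measure 2: 16 − 6 = 10.
Plan E wins the head-to-head 10–6.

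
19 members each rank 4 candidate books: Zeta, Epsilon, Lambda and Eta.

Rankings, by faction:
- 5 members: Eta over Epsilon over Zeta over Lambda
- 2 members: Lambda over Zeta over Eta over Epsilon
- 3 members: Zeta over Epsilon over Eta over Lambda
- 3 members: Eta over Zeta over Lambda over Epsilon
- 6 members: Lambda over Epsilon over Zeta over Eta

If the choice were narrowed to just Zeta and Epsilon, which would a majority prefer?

Epsilon

Ballots ranking Zeta above Epsilon: 2 + 3 + 3 = 8.
Ballots ranking Epsilon above Zeta: 19 − 8 = 11.
Epsilon wins the head-to-head 11–8.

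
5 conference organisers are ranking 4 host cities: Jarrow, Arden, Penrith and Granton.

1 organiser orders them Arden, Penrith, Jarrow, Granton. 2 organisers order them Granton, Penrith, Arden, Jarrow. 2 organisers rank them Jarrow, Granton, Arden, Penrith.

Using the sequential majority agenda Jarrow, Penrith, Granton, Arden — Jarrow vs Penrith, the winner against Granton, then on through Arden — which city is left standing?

Round 1: Jarrow vs Penrith — 2–3, Penrith advances.
Round 2: Penrith vs Granton — 1–4, Granton advances.
Round 3: Granton vs Arden — 4–1, Granton advances.
Granton survives the agenda.

Granton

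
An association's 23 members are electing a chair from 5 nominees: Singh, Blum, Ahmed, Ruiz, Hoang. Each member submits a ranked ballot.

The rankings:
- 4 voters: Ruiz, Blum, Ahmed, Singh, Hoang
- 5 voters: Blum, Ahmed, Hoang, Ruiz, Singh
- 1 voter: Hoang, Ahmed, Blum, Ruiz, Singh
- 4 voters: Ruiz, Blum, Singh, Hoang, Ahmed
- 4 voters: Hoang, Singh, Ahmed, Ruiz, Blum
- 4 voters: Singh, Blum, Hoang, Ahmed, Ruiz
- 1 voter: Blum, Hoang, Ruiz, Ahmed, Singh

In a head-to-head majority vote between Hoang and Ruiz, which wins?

Hoang

Ballots ranking Hoang above Ruiz: 5 + 1 + 4 + 4 + 1 = 15.
Ballots ranking Ruiz above Hoang: 23 − 15 = 8.
Hoang wins the head-to-head 15–8.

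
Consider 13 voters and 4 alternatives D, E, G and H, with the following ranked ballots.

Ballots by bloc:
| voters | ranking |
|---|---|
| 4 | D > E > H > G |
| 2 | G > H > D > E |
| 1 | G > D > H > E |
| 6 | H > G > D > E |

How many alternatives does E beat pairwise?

0

E against each rival (13 voters):
E vs D: D wins 13–0.
E vs G: 4 to 9, G.
E vs H: 4 to 9, H.
E beats no one; loses to D, G, H — 0 pairwise wins.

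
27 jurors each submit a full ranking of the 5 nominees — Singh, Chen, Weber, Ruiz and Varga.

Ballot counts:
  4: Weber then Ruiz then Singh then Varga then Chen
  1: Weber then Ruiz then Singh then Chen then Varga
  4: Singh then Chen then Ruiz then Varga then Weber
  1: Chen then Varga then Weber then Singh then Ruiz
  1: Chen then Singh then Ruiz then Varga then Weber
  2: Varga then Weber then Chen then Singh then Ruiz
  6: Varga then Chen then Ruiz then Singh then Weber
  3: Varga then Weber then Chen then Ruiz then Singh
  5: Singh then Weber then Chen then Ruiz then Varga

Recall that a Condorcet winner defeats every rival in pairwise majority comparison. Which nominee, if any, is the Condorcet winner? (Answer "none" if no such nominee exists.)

Check each pair by majority over 27 ballots:
Singh vs Chen: Singh wins 14–13.
Singh vs Weber: Singh wins 16–11.
Singh vs Ruiz: 13 to 14, Ruiz.
Singh vs Varga: Singh is ranked higher on 4+1+4+1+5 = 15 ballots, Varga on 12. Singh wins 15–12.
Chen–Weber: Weber 15–12.
Chen vs Ruiz: Chen wins 22–5.
Chen vs Varga: Varga wins 15–12.
Weber vs Ruiz: Weber is ranked higher on 4+1+1+2+3+5 = 16 ballots, Ruiz on 11. Weber wins 16–11.
Weber vs Varga: Weber is ranked higher on 4+1+5 = 10 ballots, Varga on 17. Varga wins 17–10.
Ruiz vs Varga: Ruiz, 15–12.
Each nominee drops at least one matchup (Singh loses to Ruiz; Chen loses to Singh; Weber loses to Singh; Ruiz loses to Chen; Varga loses to Singh); the cycle Singh > Chen > Ruiz > Singh rules out a Condorcet winner.

none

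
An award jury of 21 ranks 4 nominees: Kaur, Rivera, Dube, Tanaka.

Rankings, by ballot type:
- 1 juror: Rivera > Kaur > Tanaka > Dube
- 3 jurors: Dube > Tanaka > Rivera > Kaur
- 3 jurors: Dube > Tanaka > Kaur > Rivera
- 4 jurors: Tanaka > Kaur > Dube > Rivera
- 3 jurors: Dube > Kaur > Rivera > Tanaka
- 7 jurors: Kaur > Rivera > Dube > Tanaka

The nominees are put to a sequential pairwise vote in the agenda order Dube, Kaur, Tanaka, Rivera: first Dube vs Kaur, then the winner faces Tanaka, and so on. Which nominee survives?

Kaur

Round 1: Dube vs Kaur — 9–12, Kaur advances.
Round 2: Kaur vs Tanaka — 11–10, Kaur advances.
Round 3: Kaur vs Rivera — 17–4, Kaur advances.
The agenda winner is Kaur.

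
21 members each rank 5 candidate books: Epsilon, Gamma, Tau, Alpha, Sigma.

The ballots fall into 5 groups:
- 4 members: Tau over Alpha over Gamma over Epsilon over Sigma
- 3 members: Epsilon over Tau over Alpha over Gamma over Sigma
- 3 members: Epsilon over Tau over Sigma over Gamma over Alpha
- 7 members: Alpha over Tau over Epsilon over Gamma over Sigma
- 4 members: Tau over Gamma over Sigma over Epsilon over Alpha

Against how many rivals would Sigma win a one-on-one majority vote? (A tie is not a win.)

Sigma against each rival (21 members):
Sigma–Epsilon: Epsilon 17–4.
Sigma vs Gamma: Sigma is ranked higher on 3 ballots, Gamma on 18. Gamma wins 18–3.
Sigma–Tau: Tau 21–0.
Sigma vs Alpha: Alpha wins 14–7.
Sigma beats no one; loses to Epsilon, Gamma, Tau, Alpha — 0 pairwise wins.

0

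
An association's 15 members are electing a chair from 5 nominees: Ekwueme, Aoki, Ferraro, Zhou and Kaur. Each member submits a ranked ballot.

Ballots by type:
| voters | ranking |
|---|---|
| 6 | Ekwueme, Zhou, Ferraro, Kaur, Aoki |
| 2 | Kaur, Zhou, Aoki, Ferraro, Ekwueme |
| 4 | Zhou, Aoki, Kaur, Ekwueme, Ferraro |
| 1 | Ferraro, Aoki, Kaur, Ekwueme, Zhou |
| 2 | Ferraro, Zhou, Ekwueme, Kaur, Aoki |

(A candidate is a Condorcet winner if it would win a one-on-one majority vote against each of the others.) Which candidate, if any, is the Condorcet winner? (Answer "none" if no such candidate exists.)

Zhou

Pairwise majorities:
Ekwueme vs Aoki: Ekwueme wins 8–7.
Ekwueme vs Ferraro: Ekwueme wins 10–5.
Ekwueme–Zhou: Zhou 8–7.
Ekwueme vs Kaur: Ekwueme, 8–7.
Aoki vs Ferraro: Ferraro wins 9–6.
Aoki vs Zhou: Zhou, 14–1.
Aoki vs Kaur: Kaur wins 10–5.
Ferraro vs Zhou: Zhou, 12–3.
Ferraro vs Kaur: Ferraro, 9–6.
Zhou vs Kaur: Zhou, 12–3.
Zhou wins every pairwise contest, so Zhou is the Condorcet winner.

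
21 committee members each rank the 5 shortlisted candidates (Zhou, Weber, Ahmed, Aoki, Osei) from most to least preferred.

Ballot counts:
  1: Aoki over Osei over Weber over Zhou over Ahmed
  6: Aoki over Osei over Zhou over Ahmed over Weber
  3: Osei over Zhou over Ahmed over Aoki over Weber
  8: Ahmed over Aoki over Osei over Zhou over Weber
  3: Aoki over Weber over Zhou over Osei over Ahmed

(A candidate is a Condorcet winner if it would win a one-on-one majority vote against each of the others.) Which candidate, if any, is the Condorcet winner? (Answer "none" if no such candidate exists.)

none

Check each pair by majority over 21 ballots:
Zhou–Weber: Zhou 17–4.
Zhou vs Ahmed: Zhou is ranked higher on 1+6+3+3 = 13 ballots, Ahmed on 8. Zhou wins 13–8.
Zhou vs Aoki: 3 for Zhou, 18 for Aoki — Aoki by 18–3.
Zhou vs Osei: Osei, 18–3.
Weber vs Ahmed: Weber is ranked higher on 1+3 = 4 ballots, Ahmed on 17. Ahmed wins 17–4.
Weber vs Aoki: Aoki wins 21–0.
Weber vs Osei: Weber is ranked higher on 3 ballots, Osei on 18. Osei wins 18–3.
Ahmed–Aoki: Ahmed 11–10.
Ahmed–Osei: Osei 13–8.
Aoki vs Osei: Aoki, 18–3.
Every candidate loses at least once (Zhou loses to Aoki; Weber loses to Zhou; Ahmed loses to Zhou; Aoki loses to Ahmed; Osei loses to Aoki). The majority relation contains the cycle Zhou → Ahmed → Aoki → Zhou, so there is no Condorcet winner.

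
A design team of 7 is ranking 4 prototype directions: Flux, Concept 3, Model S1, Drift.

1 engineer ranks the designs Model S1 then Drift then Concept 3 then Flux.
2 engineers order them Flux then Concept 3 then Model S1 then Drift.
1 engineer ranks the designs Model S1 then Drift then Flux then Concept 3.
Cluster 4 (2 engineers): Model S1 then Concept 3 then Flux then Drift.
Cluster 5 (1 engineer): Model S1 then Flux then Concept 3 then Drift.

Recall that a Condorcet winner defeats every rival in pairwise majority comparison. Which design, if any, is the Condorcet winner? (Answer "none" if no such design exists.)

Check each pair by majority over 7 ballots:
Flux–Concept 3: Flux 4–3.
Flux–Model S1: Model S1 5–2.
Flux vs Drift: Flux wins 5–2.
Concept 3–Model S1: Model S1 5–2.
Concept 3 vs Drift: Concept 3, 5–2.
Model S1–Drift: Model S1 7–0.
Only Model S1 has no losses; Model S1 is the Condorcet winner.

Model S1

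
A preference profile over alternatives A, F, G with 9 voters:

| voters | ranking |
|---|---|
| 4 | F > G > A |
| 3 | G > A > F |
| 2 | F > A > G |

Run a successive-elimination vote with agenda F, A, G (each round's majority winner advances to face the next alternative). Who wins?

F

Round 1: F vs A — 6–3, F advances.
Round 2: F vs G — 6–3, F advances.
The agenda winner is F.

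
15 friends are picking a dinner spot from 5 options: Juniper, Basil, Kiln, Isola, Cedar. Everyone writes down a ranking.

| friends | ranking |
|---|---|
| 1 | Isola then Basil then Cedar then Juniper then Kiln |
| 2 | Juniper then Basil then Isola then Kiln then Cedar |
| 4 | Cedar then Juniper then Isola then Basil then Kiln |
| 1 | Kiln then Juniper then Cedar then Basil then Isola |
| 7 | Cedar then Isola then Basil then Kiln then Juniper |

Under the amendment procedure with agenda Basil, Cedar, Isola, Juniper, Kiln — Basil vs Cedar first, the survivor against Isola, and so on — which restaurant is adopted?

Cedar

Round 1: Basil vs Cedar — 3–12, Cedar advances.
Round 2: Cedar vs Isola — 12–3, Cedar advances.
Round 3: Cedar vs Juniper — 12–3, Cedar advances.
Round 4: Cedar vs Kiln — 12–3, Cedar advances.
Cedar survives the agenda.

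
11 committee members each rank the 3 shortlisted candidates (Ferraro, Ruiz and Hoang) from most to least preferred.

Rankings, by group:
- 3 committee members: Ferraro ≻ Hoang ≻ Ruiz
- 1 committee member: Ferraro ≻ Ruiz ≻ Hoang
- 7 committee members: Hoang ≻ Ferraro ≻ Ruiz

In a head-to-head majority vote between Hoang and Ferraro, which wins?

Ballots ranking Hoang above Ferraro: 7.
Ballots ranking Ferraro above Hoang: 11 − 7 = 4.
Hoang wins the head-to-head 7–4.

Hoang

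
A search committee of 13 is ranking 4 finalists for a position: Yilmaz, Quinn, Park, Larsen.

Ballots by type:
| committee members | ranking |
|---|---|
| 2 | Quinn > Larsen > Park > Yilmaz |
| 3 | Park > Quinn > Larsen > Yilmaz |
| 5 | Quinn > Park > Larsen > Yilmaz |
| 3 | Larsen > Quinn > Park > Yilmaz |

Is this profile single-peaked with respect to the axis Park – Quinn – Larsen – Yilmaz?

Axis positions: Park=1, Quinn=2, Larsen=3, Yilmaz=4.
Type 1 (peak Quinn at position 2): ranking walks positions 2-3-1-4, expanding outward from the peak — single-peaked.
Type 2 (peak Park at position 1): ranking walks positions 1-2-3-4, expanding outward from the peak — single-peaked.
Type 3 (peak Quinn at position 2): ranking walks positions 2-1-3-4, expanding outward from the peak — single-peaked.
Type 4 (peak Larsen at position 3): ranking walks positions 3-2-1-4, expanding outward from the peak — single-peaked.
Every ranking is single-peaked on this axis.

yes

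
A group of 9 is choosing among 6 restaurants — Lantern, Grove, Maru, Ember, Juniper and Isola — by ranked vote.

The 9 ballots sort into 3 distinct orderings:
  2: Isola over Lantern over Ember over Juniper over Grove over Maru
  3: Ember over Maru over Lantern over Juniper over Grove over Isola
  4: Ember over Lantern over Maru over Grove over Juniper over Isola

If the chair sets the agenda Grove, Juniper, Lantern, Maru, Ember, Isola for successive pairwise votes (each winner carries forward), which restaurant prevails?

Ember

Round 1: Grove vs Juniper — 4–5, Juniper advances.
Round 2: Juniper vs Lantern — 0–9, Lantern advances.
Round 3: Lantern vs Maru — 6–3, Lantern advances.
Round 4: Lantern vs Ember — 2–7, Ember advances.
Round 5: Ember vs Isola — 7–2, Ember advances.
Ember survives the agenda.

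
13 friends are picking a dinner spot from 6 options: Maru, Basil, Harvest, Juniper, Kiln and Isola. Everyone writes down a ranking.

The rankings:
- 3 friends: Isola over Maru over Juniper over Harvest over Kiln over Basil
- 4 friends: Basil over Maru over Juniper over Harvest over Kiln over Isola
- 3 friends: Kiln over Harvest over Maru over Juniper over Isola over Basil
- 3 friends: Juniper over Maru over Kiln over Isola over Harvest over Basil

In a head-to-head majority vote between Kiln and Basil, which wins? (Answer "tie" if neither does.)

Kiln

Ballots ranking Kiln above Basil: 3 + 3 + 3 = 9.
Ballots ranking Basil above Kiln: 13 − 9 = 4.
Kiln wins the head-to-head 9–4.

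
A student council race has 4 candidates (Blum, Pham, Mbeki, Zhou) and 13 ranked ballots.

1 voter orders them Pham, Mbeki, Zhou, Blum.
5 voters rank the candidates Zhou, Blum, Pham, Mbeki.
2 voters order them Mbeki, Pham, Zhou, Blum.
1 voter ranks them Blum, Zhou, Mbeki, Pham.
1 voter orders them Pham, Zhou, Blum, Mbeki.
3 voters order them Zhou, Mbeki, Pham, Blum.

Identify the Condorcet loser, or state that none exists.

Head-to-head results (13 voters):
Blum vs Pham: Pham wins 7–6.
Blum vs Mbeki: 5+1+1 = 7 for Blum, 6 for Mbeki — Blum by 7–6.
Blum vs Zhou: Blum preferred on 1 ballot; Zhou wins 12–1.
Pham vs Mbeki: Pham, 7–6.
Pham vs Zhou: Pham is ranked higher on 1+2+1 = 4 ballots, Zhou on 9. Zhou wins 9–4.
Mbeki vs Zhou: Zhou wins 10–3.
Only Mbeki has no wins; Mbeki is the Condorcet loser.

Mbeki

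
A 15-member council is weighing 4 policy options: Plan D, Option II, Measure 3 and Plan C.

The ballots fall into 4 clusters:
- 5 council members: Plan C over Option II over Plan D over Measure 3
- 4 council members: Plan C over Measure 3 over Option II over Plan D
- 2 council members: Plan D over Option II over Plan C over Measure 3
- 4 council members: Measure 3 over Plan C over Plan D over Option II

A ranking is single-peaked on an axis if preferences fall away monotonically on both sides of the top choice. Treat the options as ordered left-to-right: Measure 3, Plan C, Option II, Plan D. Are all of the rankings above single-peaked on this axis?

no

Axis positions: Measure 3=1, Plan C=2, Option II=3, Plan D=4.
Cluster 1 (peak Plan C at position 2): ranking walks positions 2-3-4-1, expanding outward from the peak — single-peaked.
Cluster 2 (peak Plan C at position 2): ranking walks positions 2-1-3-4, expanding outward from the peak — single-peaked.
Cluster 3 (peak Plan D at position 4): ranking walks positions 4-3-2-1, expanding outward from the peak — single-peaked.
Cluster 4: ranking walks positions 1-2-4-3; Plan D is ranked above Option II even though Option II lies between Plan D and the peak Measure 3 on the axis — preferences dip and rise again. Not single-peaked.
Cluster 4 violates single-peakedness, so the profile is not single-peaked on this axis.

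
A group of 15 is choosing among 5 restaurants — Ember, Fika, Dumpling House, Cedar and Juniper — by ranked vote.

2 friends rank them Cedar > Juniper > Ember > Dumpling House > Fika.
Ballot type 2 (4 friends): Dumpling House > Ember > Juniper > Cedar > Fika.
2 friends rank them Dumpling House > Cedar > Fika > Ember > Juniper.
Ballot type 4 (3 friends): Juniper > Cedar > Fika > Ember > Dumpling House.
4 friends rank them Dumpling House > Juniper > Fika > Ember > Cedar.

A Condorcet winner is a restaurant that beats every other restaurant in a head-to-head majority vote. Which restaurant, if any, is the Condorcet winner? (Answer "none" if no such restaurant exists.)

Dumpling House

Pairwise majorities:
Ember vs Fika: Fika wins 9–6.
Ember vs Dumpling House: Dumpling House wins 10–5.
Ember–Cedar: Ember 8–7.
Ember vs Juniper: Juniper wins 9–6.
Fika–Dumpling House: Dumpling House 12–3.
Fika–Cedar: Cedar 11–4.
Fika vs Juniper: Juniper, 13–2.
Dumpling House vs Cedar: Dumpling House wins 10–5.
Dumpling House vs Juniper: Dumpling House wins 10–5.
Cedar–Juniper: Juniper 11–4.
Dumpling House wins every pairwise contest, so Dumpling House is the Condorcet winner.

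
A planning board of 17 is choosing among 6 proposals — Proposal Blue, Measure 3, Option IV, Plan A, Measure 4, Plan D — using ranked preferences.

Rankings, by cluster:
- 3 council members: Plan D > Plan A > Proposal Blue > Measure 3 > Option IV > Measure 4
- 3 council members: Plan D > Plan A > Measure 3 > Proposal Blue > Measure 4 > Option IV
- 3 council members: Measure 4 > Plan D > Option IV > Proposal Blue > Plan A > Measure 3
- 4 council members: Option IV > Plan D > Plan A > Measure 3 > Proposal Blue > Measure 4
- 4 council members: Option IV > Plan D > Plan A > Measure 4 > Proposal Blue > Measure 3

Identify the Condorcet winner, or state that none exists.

Pairwise majorities:
Proposal Blue–Measure 3: Proposal Blue 10–7.
Proposal Blue vs Option IV: Option IV wins 11–6.
Proposal Blue vs Plan A: Plan A wins 14–3.
Proposal Blue vs Measure 4: Proposal Blue, 10–7.
Proposal Blue vs Plan D: Plan D, 17–0.
Measure 3–Option IV: Option IV 11–6.
Measure 3–Plan A: Plan A 17–0.
Measure 3 vs Measure 4: Measure 3, 10–7.
Measure 3 vs Plan D: Plan D wins 17–0.
Option IV vs Plan A: Option IV, 11–6.
Option IV vs Measure 4: Option IV wins 11–6.
Option IV vs Plan D: Plan D wins 9–8.
Plan A vs Measure 4: Plan A wins 14–3.
Plan A vs Plan D: Plan D, 17–0.
Measure 4–Plan D: Plan D 14–3.
Only Plan D has no losses; Plan D is the Condorcet winner.

Plan D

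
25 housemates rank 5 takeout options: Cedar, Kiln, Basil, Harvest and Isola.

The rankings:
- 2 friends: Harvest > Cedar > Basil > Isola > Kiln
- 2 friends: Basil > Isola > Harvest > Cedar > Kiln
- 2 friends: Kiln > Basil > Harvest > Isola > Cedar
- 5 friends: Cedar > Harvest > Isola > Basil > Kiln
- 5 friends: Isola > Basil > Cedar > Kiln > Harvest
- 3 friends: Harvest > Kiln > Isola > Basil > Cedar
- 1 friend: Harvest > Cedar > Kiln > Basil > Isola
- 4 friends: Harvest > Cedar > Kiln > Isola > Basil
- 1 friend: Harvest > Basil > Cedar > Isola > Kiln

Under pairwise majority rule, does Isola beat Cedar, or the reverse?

Ballots ranking Isola above Cedar: 2 + 2 + 5 + 3 = 12.
Ballots ranking Cedar above Isola: 25 − 12 = 13.
Cedar wins the head-to-head 13–12.

Cedar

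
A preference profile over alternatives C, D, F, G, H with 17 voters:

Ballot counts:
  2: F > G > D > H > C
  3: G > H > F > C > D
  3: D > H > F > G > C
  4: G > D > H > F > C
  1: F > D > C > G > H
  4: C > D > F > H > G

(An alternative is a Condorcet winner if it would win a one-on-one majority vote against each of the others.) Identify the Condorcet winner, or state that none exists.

none

Head-to-head results (17 voters):
C–D: D 10–7.
C vs F: F wins 13–4.
C vs G: G wins 12–5.
C–H: H 12–5.
D vs F: D, 11–6.
D vs G: D preferred on 3+1+4 = 8 ballots; G wins 9–8.
D–H: D 14–3.
F–G: F 10–7.
F vs H: 7 to 10, H.
G vs H: 2+3+4+1 = 10 for G, 7 for H — G by 10–7.
Every alternative loses at least once (C loses to D; D loses to G; F loses to D; G loses to F; H loses to D). The majority relation contains the cycle D beats F beats G beats D, so there is no Condorcet winner.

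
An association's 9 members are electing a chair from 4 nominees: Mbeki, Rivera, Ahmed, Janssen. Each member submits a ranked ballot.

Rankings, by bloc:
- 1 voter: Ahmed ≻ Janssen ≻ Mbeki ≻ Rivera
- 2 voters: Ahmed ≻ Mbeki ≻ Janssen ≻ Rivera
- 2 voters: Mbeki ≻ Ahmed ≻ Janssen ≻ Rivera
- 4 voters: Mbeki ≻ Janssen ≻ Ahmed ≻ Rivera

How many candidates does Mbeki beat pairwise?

3

Mbeki against each rival (9 voters):
Mbeki vs Rivera: Mbeki wins 9–0.
Mbeki vs Ahmed: Mbeki is ranked higher on 2+4 = 6 ballots, Ahmed on 3. Mbeki wins 6–3.
Mbeki vs Janssen: Mbeki wins 8–1.
Mbeki beats Rivera, Ahmed, Janssen — 3 pairwise wins.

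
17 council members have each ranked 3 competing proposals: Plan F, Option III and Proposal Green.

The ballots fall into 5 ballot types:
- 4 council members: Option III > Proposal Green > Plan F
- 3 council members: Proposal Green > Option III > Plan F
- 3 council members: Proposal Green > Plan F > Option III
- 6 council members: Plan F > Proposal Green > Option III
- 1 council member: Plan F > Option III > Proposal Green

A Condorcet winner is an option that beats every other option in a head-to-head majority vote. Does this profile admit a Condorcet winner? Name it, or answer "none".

Check each pair by majority over 17 ballots:
Plan F vs Option III: Plan F preferred on 3+6+1 = 10 ballots; Plan F wins 10–7.
Plan F vs Proposal Green: Plan F is ranked higher on 6+1 = 7 ballots, Proposal Green on 10. Proposal Green wins 10–7.
Option III vs Proposal Green: 4+1 = 5 for Option III, 12 for Proposal Green — Proposal Green by 12–5.
Proposal Green beats each of Plan F, Option III — Proposal Green is the Condorcet winner.

Proposal Green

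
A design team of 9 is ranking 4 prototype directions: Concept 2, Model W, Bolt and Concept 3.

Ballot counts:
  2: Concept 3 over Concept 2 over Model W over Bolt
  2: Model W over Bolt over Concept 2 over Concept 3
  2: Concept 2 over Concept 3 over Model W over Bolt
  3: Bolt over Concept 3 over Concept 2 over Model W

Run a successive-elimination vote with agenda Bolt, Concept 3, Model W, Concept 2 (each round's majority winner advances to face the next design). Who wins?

Concept 2

Round 1: Bolt vs Concept 3 — 5–4, Bolt advances.
Round 2: Bolt vs Model W — 3–6, Model W advances.
Round 3: Model W vs Concept 2 — 2–7, Concept 2 advances.
Concept 2 survives the agenda.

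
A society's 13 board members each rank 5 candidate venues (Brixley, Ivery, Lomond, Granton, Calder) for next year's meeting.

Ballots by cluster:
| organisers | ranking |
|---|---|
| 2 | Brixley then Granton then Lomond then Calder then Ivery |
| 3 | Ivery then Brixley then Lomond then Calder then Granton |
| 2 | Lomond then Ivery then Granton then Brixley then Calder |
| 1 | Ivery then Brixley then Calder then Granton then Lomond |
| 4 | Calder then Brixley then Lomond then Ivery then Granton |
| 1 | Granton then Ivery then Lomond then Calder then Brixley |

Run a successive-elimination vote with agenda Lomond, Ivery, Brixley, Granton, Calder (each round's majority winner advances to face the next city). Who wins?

Round 1: Lomond vs Ivery — 8–5, Lomond advances.
Round 2: Lomond vs Brixley — 3–10, Brixley advances.
Round 3: Brixley vs Granton — 10–3, Brixley advances.
Round 4: Brixley vs Calder — 8–5, Brixley advances.
Brixley survives the agenda.

Brixley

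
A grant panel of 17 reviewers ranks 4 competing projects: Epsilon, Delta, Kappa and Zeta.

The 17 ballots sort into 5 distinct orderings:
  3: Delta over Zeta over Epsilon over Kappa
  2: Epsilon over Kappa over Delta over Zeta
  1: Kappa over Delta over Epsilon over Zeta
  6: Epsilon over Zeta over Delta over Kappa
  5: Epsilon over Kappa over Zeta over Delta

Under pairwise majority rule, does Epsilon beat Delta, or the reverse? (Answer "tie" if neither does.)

Ballots ranking Epsilon above Delta: 2 + 6 + 5 = 13.
Ballots ranking Delta above Epsilon: 17 − 13 = 4.
Epsilon wins the head-to-head 13–4.

Epsilon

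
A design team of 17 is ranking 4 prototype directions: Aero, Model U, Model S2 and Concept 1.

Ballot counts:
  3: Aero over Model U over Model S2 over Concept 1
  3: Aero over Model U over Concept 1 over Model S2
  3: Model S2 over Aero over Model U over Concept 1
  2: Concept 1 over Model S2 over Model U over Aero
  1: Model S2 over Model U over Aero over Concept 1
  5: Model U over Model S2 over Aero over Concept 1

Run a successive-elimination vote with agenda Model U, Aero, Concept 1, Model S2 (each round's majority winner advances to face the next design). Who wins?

Model S2

Round 1: Model U vs Aero — 8–9, Aero advances.
Round 2: Aero vs Concept 1 — 15–2, Aero advances.
Round 3: Aero vs Model S2 — 6–11, Model S2 advances.
The agenda winner is Model S2.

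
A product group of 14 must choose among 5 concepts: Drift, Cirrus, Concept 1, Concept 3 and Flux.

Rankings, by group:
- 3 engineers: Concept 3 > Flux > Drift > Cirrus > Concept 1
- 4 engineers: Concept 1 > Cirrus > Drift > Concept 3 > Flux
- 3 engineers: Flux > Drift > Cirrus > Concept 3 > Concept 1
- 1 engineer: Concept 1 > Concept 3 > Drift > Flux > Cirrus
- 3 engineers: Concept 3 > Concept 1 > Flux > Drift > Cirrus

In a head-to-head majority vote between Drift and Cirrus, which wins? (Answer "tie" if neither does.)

Drift

Ballots ranking Drift above Cirrus: 3 + 3 + 1 + 3 = 10.
Ballots ranking Cirrus above Drift: 14 − 10 = 4.
Drift wins the head-to-head 10–4.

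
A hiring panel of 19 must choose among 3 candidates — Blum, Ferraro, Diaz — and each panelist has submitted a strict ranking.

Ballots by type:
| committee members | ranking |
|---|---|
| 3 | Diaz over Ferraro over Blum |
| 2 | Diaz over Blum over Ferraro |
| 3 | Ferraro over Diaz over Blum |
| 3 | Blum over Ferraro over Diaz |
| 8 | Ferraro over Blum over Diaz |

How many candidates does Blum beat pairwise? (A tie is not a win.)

Blum against each rival (19 committee members):
Blum vs Ferraro: Blum is ranked higher on 2+3 = 5 ballots, Ferraro on 14. Ferraro wins 14–5.
Blum vs Diaz: Blum preferred on 3+8 = 11 ballots; Blum wins 11–8.
Blum beats Diaz; loses to Ferraro — 1 pairwise win.

1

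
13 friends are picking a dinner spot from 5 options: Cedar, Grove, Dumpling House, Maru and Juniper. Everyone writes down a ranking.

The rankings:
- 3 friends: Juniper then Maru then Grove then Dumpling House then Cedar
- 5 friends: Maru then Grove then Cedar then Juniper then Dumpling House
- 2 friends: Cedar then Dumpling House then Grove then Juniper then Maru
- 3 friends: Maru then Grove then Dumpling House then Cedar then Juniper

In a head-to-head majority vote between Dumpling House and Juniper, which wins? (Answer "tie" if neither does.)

Juniper

Ballots ranking Dumpling House above Juniper: 2 + 3 = 5.
Ballots ranking Juniper above Dumpling House: 13 − 5 = 8.
Juniper wins the head-to-head 8–5.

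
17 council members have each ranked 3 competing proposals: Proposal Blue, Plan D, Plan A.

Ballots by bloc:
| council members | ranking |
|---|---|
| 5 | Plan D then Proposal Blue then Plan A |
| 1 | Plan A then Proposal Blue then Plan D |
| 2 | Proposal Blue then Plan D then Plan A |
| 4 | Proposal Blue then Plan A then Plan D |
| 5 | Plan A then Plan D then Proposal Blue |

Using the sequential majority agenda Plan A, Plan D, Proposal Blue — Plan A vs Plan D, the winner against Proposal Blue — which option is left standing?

Proposal Blue

Round 1: Plan A vs Plan D — 10–7, Plan A advances.
Round 2: Plan A vs Proposal Blue — 6–11, Proposal Blue advances.
The agenda winner is Proposal Blue.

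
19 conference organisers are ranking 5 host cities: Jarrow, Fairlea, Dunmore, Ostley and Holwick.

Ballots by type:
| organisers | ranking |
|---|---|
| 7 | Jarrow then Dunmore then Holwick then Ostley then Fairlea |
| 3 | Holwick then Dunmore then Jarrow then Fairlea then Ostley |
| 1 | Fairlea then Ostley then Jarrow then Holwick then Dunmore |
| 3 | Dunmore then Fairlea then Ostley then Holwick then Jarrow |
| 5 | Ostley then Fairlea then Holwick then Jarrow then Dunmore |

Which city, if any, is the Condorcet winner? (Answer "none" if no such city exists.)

Check each pair by majority over 19 ballots:
Jarrow vs Fairlea: Jarrow is ranked higher on 7+3 = 10 ballots, Fairlea on 9. Jarrow wins 10–9.
Jarrow vs Dunmore: Jarrow preferred on 7+1+5 = 13 ballots; Jarrow wins 13–6.
Jarrow vs Ostley: 10 to 9, Jarrow.
Jarrow vs Holwick: 7+1 = 8 for Jarrow, 11 for Holwick — Holwick by 11–8.
Fairlea vs Dunmore: 1+5 = 6 for Fairlea, 13 for Dunmore — Dunmore by 13–6.
Fairlea vs Ostley: 3+1+3 = 7 for Fairlea, 12 for Ostley — Ostley by 12–7.
Fairlea vs Holwick: 1+3+5 = 9 for Fairlea, 10 for Holwick — Holwick by 10–9.
Dunmore vs Ostley: Dunmore preferred on 7+3+3 = 13 ballots; Dunmore wins 13–6.
Dunmore vs Holwick: Dunmore preferred on 7+3 = 10 ballots; Dunmore wins 10–9.
Ostley vs Holwick: Ostley is ranked higher on 1+3+5 = 9 ballots, Holwick on 10. Holwick wins 10–9.
Every city loses at least once (Jarrow loses to Holwick; Fairlea loses to Jarrow; Dunmore loses to Jarrow; Ostley loses to Jarrow; Holwick loses to Dunmore). The majority relation contains the cycle Jarrow beats Dunmore beats Holwick beats Jarrow, so there is no Condorcet winner.

none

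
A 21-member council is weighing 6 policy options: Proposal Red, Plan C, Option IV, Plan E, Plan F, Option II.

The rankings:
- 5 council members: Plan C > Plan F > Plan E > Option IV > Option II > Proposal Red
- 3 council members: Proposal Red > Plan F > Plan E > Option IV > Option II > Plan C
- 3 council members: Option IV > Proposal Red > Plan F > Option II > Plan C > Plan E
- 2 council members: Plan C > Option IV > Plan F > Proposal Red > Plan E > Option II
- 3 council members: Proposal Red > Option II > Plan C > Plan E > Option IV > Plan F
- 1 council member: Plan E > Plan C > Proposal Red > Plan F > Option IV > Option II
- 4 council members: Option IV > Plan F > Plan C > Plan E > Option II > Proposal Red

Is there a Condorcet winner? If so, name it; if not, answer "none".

Check each pair by majority over 21 ballots:
Proposal Red vs Plan C: 3+3+3 = 9 for Proposal Red, 12 for Plan C — Plan C by 12–9.
Proposal Red vs Option IV: Option IV wins 14–7.
Proposal Red vs Plan E: Proposal Red wins 11–10.
Proposal Red vs Plan F: Proposal Red is ranked higher on 3+3+3+1 = 10 ballots, Plan F on 11. Plan F wins 11–10.
Proposal Red vs Option II: Proposal Red is ranked higher on 3+3+2+3+1 = 12 ballots, Option II on 9. Proposal Red wins 12–9.
Plan C vs Option IV: 11 to 10, Plan C.
Plan C vs Plan E: 17 to 4, Plan C.
Plan C–Plan F: Plan C 11–10.
Plan C–Option II: Plan C 12–9.
Option IV vs Plan E: Option IV is ranked higher on 3+2+4 = 9 ballots, Plan E on 12. Plan E wins 12–9.
Option IV vs Plan F: Option IV wins 12–9.
Option IV vs Option II: Option IV, 18–3.
Plan E–Plan F: Plan F 17–4.
Plan E vs Option II: Plan E is ranked higher on 5+3+2+1+4 = 15 ballots, Option II on 6. Plan E wins 15–6.
Plan F vs Option II: Plan F, 18–3.
Only Plan C has no losses; Plan C is the Condorcet winner.

Plan C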